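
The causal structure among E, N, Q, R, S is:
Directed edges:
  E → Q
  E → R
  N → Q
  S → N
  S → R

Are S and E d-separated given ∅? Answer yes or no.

Yes — S ⊥ E | ∅.

Bayes-Ball from S | ∅ reaches {N,Q,R}.
E ∉ reach(S|∅) ⇒ S ⊥ E | ∅.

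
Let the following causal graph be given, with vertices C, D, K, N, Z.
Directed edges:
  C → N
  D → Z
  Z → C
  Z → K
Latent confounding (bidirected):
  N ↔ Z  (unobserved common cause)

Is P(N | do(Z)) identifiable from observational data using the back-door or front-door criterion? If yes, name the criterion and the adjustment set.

desc(Z)\{Z}={C,K,N}; candidates ⊆ {D}.
Z↔N: latent back-door arc(s) into Z.
size 0: {}; under {} Z still reaches {D,N} ∋ N.
size 1: {D}; under {D} Z still reaches {N} ∋ N.
Z↔N cannot be blocked by any observed set — no back-door set.
{C}: (i) intercepts every directed Z→N path; (ii) no back-door Z→{C}; (iii) {Z} blocks every back-door {C}→N. Front-door holds.
P(N|do(Z)) = Σ_{C} P(C|Z) Σ_{Z'} P(N|C,Z')P(Z').

P(N|do(Z)): frontdoor, adjust for {C}.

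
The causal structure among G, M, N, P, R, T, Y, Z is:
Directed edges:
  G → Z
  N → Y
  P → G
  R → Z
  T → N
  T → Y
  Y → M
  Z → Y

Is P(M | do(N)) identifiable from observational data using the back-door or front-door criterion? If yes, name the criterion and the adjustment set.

desc(N)\{N}={M,Y}; candidates ⊆ {G,P,R,T,Z}.
size 0: {}; under {} N still reaches {M,T,Y} ∋ M.
{T}: N⊥M given {T} in G with N→· removed — back-door holds.
P(M|do(N)) = Σ_{T} P(M|N,T)·P(T).

P(M|do(N)): backdoor, adjust for {T}.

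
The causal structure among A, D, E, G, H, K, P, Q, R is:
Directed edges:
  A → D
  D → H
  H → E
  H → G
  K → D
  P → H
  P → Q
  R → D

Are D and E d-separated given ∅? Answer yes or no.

Bayes-Ball from D | ∅ reaches {A,E,G,H,K,R}.
E ∈ reach(D|∅) ⇒ D ⊥̸ E | ∅.

No — D and E are d-connected given ∅.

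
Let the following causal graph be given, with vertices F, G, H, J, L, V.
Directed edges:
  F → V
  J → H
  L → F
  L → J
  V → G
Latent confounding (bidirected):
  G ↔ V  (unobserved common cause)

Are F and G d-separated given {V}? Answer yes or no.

Bayes-Ball from F | {V} reaches {G,H,J,L}.
G ∈ reach(F|{V}) ⇒ F ⊥̸ G | {V}.

No — F and G are d-connected given {V}.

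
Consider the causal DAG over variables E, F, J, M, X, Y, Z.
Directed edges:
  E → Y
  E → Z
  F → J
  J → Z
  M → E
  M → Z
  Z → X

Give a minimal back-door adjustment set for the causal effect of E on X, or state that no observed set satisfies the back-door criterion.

E→X: minimal back-door set {M}.

desc(E)\{E}={X,Y,Z}; candidates ⊆ {F,J,M}.
size 0: {}; under {} E still reaches {M,X,Z} ∋ X.
{M}: E⊥X given {M} in G with E→· removed — back-door holds.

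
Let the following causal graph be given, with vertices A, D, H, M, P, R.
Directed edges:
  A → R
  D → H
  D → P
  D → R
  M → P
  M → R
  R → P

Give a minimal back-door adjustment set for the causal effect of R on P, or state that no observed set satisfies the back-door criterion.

desc(R)\{R}={P}; candidates ⊆ {A,D,H,M}.
size 0: {}; under {} R still reaches {A,D,H,M,P} ∋ P.
size 1: {A}, {D}, {H} …(+1); under {A} R still reaches {D,H,M,P} ∋ P.
{D,M}: R⊥P given {D,M} in G with R→· removed — back-door holds.

R→P: minimal back-door set {D, M}.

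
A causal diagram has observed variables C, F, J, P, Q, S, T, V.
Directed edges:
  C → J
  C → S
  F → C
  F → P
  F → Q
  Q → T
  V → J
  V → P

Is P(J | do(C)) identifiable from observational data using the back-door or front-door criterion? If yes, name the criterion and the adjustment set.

desc(C)\{C}={J,S}; candidates ⊆ {F,P,Q,T,V}.
∅: C⊥J given ∅ in G with C→· removed — back-door holds.
P(J|do(C)) = P(J|C) — no adjustment needed.

P(J|do(C)): backdoor, adjust for ∅.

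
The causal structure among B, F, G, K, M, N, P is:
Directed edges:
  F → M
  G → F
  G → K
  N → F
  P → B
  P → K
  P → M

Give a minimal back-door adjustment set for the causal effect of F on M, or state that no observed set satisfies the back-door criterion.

desc(F)\{F}={M}; candidates ⊆ {B,G,K,N,P}.
∅: F⊥M given ∅ in G with F→· removed — back-door holds.

F→M: minimal back-door set ∅.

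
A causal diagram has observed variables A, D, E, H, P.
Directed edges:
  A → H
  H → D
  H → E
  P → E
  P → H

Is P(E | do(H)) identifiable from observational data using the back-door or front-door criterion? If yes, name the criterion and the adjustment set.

P(E|do(H)): backdoor, adjust for {P}.

desc(H)\{H}={D,E}; candidates ⊆ {A,P}.
size 0: {}; under {} H still reaches {A,E,P} ∋ E.
{P}: H⊥E given {P} in G with H→· removed — back-door holds.
P(E|do(H)) = Σ_{P} P(E|H,P)·P(P).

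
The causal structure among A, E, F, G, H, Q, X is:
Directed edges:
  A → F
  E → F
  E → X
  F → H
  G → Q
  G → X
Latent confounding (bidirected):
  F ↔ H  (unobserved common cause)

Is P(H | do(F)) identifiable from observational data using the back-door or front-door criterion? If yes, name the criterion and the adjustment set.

desc(F)\{F}={H}; candidates ⊆ {A,E,G,Q,X}.
F↔H: latent back-door arc(s) into F.
size 0: {}; under {} F still reaches {A,E,H,X} ∋ H.
size 1: {A}, {E}, {G} …(+2); under {A} F still reaches {E,H,X} ∋ H.
size 2: {A,E}, {A,G}, {A,Q} …(+7); under {A,E} F still reaches {H} ∋ H.
F↔H cannot be blocked by any observed set — no back-door set.
No mediator lies on a directed F→…→H path.
Neither criterion identifies P(H|do(F)) in this graph.

P(H|do(F)): not identifiable (no BD/FD set).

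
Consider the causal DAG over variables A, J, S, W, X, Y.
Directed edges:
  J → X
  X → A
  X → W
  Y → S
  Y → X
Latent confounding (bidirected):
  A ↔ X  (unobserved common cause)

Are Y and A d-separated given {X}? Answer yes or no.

No — Y and A are d-connected given {X}.

Bayes-Ball from Y | {X} reaches {A,J,S}.
A ∈ reach(Y|{X}) ⇒ Y ⊥̸ A | {X}.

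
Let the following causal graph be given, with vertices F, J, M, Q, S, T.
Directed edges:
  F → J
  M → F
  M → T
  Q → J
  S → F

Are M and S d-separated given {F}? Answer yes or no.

No — M and S are d-connected given {F}.

Bayes-Ball from M | {F} reaches {S,T}.
S ∈ reach(M|{F}) ⇒ M ⊥̸ S | {F}.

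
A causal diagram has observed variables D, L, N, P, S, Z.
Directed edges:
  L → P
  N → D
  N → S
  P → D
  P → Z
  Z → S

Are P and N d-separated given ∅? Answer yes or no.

Bayes-Ball from P | ∅ reaches {D,L,S,Z}.
N ∉ reach(P|∅) ⇒ P ⊥ N | ∅.

Yes — P ⊥ N | ∅.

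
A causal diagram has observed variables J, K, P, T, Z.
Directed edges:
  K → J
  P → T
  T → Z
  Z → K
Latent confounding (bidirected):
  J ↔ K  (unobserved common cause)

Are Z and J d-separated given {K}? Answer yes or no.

No — Z and J are d-connected given {K}.

Bayes-Ball from Z | {K} reaches {J,P,T}.
J ∈ reach(Z|{K}) ⇒ Z ⊥̸ J | {K}.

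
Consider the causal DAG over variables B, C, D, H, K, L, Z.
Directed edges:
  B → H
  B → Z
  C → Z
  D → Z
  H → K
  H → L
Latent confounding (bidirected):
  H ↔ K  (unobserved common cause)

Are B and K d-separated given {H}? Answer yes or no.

No — B and K are d-connected given {H}.

Bayes-Ball from B | {H} reaches {K,Z}.
K ∈ reach(B|{H}) ⇒ B ⊥̸ K | {H}.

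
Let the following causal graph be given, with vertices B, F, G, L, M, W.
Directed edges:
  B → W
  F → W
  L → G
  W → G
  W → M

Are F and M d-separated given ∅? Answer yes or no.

No — F and M are d-connected given ∅.

Bayes-Ball from F | ∅ reaches {G,M,W}.
M ∈ reach(F|∅) ⇒ F ⊥̸ M | ∅.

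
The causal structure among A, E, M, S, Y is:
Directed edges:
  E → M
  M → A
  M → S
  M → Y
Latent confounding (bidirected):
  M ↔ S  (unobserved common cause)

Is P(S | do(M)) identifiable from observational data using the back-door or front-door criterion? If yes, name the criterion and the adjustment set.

desc(M)\{M}={A,S,Y}; candidates ⊆ {E}.
M↔S: latent back-door arc(s) into M.
size 0: {}; under {} M still reaches {E,S} ∋ S.
size 1: {E}; under {E} M still reaches {S} ∋ S.
M↔S cannot be blocked by any observed set — no back-door set.
No mediator lies on a directed M→…→S path.
Neither criterion identifies P(S|do(M)) in this graph.

P(S|do(M)): not identifiable (no BD/FD set).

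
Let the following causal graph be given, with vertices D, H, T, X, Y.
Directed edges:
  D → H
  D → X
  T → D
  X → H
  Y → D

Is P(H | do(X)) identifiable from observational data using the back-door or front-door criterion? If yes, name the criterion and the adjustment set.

desc(X)\{X}={H}; candidates ⊆ {D,T,Y}.
size 0: {}; under {} X still reaches {D,H,T,Y} ∋ H.
{D}: X⊥H given {D} in G with X→· removed — back-door holds.
P(H|do(X)) = Σ_{D} P(H|X,D)·P(D).

P(H|do(X)): backdoor, adjust for {D}.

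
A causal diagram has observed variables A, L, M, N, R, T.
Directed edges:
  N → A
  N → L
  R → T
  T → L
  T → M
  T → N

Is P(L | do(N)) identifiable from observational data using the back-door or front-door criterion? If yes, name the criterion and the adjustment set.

P(L|do(N)): backdoor, adjust for {T}.

desc(N)\{N}={A,L}; candidates ⊆ {M,R,T}.
size 0: {}; under {} N still reaches {L,M,R,T} ∋ L.
{T}: N⊥L given {T} in G with N→· removed — back-door holds.
P(L|do(N)) = Σ_{T} P(L|N,T)·P(T).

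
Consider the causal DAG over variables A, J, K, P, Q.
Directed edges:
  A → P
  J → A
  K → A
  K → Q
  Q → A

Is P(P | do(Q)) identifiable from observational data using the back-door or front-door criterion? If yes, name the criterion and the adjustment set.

P(P|do(Q)): backdoor, adjust for {K}.

desc(Q)\{Q}={A,P}; candidates ⊆ {J,K}.
size 0: {}; under {} Q still reaches {A,K,P} ∋ P.
{K}: Q⊥P given {K} in G with Q→· removed — back-door holds.
P(P|do(Q)) = Σ_{K} P(P|Q,K)·P(K).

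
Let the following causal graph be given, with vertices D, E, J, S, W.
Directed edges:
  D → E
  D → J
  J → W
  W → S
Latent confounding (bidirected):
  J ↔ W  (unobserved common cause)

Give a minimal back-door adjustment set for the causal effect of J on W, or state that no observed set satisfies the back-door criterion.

J→W: no observed back-door set.

desc(J)\{J}={S,W}; candidates ⊆ {D,E}.
J↔W: latent back-door arc(s) into J.
size 0: {}; under {} J still reaches {D,E,S,W} ∋ W.
size 1: {D}, {E}; under {D} J still reaches {S,W} ∋ W.
size 2: {D,E}; under {D,E} J still reaches {S,W} ∋ W.
J↔W cannot be blocked by any observed set — no back-door set.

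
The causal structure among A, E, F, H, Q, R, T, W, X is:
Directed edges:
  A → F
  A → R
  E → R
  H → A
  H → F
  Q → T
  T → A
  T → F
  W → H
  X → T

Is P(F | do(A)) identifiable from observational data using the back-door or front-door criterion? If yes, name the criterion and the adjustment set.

desc(A)\{A}={F,R}; candidates ⊆ {E,H,Q,T,W,X}.
size 0: {}; under {} A still reaches {F,H,Q,T,W,X} ∋ F.
size 1: {E}, {H}, {Q} …(+3); under {E} A still reaches {F,H,Q,T,W,X} ∋ F.
{H,T}: A⊥F given {H,T} in G with A→· removed — back-door holds.
P(F|do(A)) = Σ_{H,T} P(F|A,H,T)·P(H,T).

P(F|do(A)): backdoor, adjust for {H, T}.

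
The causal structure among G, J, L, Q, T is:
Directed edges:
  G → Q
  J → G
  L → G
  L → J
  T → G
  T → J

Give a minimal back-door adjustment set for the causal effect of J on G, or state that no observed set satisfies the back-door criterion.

J→G: minimal back-door set {L, T}.

desc(J)\{J}={G,Q}; candidates ⊆ {L,T}.
size 0: {}; under {} J still reaches {G,L,Q,T} ∋ G.
size 1: {L}, {T}; under {L} J still reaches {G,Q,T} ∋ G.
{L,T}: J⊥G given {L,T} in G with J→· removed — back-door holds.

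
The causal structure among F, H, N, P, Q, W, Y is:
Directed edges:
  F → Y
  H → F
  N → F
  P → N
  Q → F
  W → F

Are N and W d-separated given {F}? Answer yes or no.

Bayes-Ball from N | {F} reaches {H,P,Q,W}.
W ∈ reach(N|{F}) ⇒ N ⊥̸ W | {F}.

No — N and W are d-connected given {F}.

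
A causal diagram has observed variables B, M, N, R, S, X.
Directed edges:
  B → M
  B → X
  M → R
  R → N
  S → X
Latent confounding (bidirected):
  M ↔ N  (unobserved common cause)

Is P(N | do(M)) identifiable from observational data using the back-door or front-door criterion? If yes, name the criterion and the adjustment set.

desc(M)\{M}={N,R}; candidates ⊆ {B,S,X}.
M↔N: latent back-door arc(s) into M.
size 0: {}; under {} M still reaches {B,N,X} ∋ N.
size 1: {B}, {S}, {X}; under {B} M still reaches {N} ∋ N.
size 2: {B,S}, {B,X}, {S,X}; under {B,S} M still reaches {N} ∋ N.
M↔N cannot be blocked by any observed set — no back-door set.
{R}: (i) intercepts every directed M→N path; (ii) no back-door M→{R}; (iii) {M} blocks every back-door {R}→N. Front-door holds.
P(N|do(M)) = Σ_{R} P(R|M) Σ_{M'} P(N|R,M')P(M').

P(N|do(M)): frontdoor, adjust for {R}.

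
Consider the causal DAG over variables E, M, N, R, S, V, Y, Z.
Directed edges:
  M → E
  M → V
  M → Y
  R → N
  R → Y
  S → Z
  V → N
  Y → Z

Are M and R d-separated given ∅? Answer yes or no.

Bayes-Ball from M | ∅ reaches {E,N,V,Y,Z}.
R ∉ reach(M|∅) ⇒ M ⊥ R | ∅.

Yes — M ⊥ R | ∅.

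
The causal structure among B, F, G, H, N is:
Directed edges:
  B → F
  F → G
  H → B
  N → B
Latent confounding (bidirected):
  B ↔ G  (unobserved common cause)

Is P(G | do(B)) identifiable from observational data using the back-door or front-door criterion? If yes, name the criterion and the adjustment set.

P(G|do(B)): frontdoor, adjust for {F}.

desc(B)\{B}={F,G}; candidates ⊆ {H,N}.
B↔G: latent back-door arc(s) into B.
size 0: {}; under {} B still reaches {G,H,N} ∋ G.
size 1: {H}, {N}; under {H} B still reaches {G,N} ∋ G.
size 2: {H,N}; under {H,N} B still reaches {G} ∋ G.
B↔G cannot be blocked by any observed set — no back-door set.
{F}: (i) intercepts every directed B→G path; (ii) no back-door B→{F}; (iii) {B} blocks every back-door {F}→G. Front-door holds.
P(G|do(B)) = Σ_{F} P(F|B) Σ_{B'} P(G|F,B')P(B').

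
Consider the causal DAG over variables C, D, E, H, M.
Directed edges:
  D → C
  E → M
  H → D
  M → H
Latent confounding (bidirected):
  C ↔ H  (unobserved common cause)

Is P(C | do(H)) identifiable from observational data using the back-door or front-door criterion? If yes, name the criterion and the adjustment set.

desc(H)\{H}={C,D}; candidates ⊆ {E,M}.
H↔C: latent back-door arc(s) into H.
size 0: {}; under {} H still reaches {C,E,M} ∋ C.
size 1: {E}, {M}; under {E} H still reaches {C,M} ∋ C.
size 2: {E,M}; under {E,M} H still reaches {C} ∋ C.
H↔C cannot be blocked by any observed set — no back-door set.
{D}: (i) intercepts every directed H→C path; (ii) no back-door H→{D}; (iii) {H} blocks every back-door {D}→C. Front-door holds.
P(C|do(H)) = Σ_{D} P(D|H) Σ_{H'} P(C|D,H')P(H').

P(C|do(H)): frontdoor, adjust for {D}.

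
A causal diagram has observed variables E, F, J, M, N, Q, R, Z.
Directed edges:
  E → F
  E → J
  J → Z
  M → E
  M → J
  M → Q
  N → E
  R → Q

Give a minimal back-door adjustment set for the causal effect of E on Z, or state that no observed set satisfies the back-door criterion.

desc(E)\{E}={F,J,Z}; candidates ⊆ {M,N,Q,R}.
size 0: {}; under {} E still reaches {J,M,N,Q,Z} ∋ Z.
{M}: E⊥Z given {M} in G with E→· removed — back-door holds.

E→Z: minimal back-door set {M}.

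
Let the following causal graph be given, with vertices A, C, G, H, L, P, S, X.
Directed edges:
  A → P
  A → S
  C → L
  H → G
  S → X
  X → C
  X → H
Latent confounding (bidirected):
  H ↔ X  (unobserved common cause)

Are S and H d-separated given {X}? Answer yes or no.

No — S and H are d-connected given {X}.

Bayes-Ball from S | {X} reaches {A,G,H,P}.
H ∈ reach(S|{X}) ⇒ S ⊥̸ H | {X}.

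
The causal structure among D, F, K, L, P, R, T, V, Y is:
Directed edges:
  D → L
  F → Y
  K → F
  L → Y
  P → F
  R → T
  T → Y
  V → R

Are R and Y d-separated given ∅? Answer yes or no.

No — R and Y are d-connected given ∅.

Bayes-Ball from R | ∅ reaches {T,V,Y}.
Y ∈ reach(R|∅) ⇒ R ⊥̸ Y | ∅.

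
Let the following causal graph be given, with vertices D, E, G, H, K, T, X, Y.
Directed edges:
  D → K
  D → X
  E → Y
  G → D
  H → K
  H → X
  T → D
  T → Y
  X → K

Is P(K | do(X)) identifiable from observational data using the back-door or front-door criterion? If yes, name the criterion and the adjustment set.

desc(X)\{X}={K}; candidates ⊆ {D,E,G,H,T,Y}.
size 0: {}; under {} X still reaches {D,G,H,K,T,Y} ∋ K.
size 1: {D}, {E}, {G} …(+3); under {D} X still reaches {H,K} ∋ K.
{D,H}: X⊥K given {D,H} in G with X→· removed — back-door holds.
P(K|do(X)) = Σ_{D,H} P(K|X,D,H)·P(D,H).

P(K|do(X)): backdoor, adjust for {D, H}.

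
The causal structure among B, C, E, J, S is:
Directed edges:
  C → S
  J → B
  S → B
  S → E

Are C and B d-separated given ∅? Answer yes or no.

Bayes-Ball from C | ∅ reaches {B,E,S}.
B ∈ reach(C|∅) ⇒ C ⊥̸ B | ∅.

No — C and B are d-connected given ∅.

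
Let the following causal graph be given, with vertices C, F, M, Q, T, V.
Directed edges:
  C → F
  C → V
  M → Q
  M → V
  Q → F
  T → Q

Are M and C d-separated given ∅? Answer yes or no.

Yes — M ⊥ C | ∅.

Bayes-Ball from M | ∅ reaches {F,Q,V}.
C ∉ reach(M|∅) ⇒ M ⊥ C | ∅.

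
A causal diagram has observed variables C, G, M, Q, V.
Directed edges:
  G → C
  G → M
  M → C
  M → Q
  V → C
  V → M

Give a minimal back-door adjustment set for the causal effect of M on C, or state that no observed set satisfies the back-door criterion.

desc(M)\{M}={C,Q}; candidates ⊆ {G,V}.
size 0: {}; under {} M still reaches {C,G,V} ∋ C.
size 1: {G}, {V}; under {G} M still reaches {C,V} ∋ C.
{G,V}: M⊥C given {G,V} in G with M→· removed — back-door holds.

M→C: minimal back-door set {G, V}.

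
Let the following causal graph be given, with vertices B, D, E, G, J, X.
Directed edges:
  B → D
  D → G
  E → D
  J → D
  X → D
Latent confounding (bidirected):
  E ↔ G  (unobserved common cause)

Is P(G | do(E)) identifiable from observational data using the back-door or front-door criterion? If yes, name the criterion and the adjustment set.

P(G|do(E)): frontdoor, adjust for {D}.

desc(E)\{E}={D,G}; candidates ⊆ {B,J,X}.
E↔G: latent back-door arc(s) into E.
size 0: {}; under {} E still reaches {G} ∋ G.
size 1: {B}, {J}, {X}; under {B} E still reaches {G} ∋ G.
size 2: {B,J}, {B,X}, {J,X}; under {B,J} E still reaches {G} ∋ G.
E↔G cannot be blocked by any observed set — no back-door set.
{D}: (i) intercepts every directed E→G path; (ii) no back-door E→{D}; (iii) {E} blocks every back-door {D}→G. Front-door holds.
P(G|do(E)) = Σ_{D} P(D|E) Σ_{E'} P(G|D,E')P(E').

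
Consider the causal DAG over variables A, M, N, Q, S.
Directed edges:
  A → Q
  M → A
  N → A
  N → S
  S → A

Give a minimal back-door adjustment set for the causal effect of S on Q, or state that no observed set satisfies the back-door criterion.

S→Q: minimal back-door set {N}.

desc(S)\{S}={A,Q}; candidates ⊆ {M,N}.
size 0: {}; under {} S still reaches {A,N,Q} ∋ Q.
{N}: S⊥Q given {N} in G with S→· removed — back-door holds.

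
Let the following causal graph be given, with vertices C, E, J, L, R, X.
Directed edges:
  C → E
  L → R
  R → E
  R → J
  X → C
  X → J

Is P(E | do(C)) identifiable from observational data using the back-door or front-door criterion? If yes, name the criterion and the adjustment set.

desc(C)\{C}={E}; candidates ⊆ {J,L,R,X}.
∅: C⊥E given ∅ in G with C→· removed — back-door holds.
P(E|do(C)) = P(E|C) — no adjustment needed.

P(E|do(C)): backdoor, adjust for ∅.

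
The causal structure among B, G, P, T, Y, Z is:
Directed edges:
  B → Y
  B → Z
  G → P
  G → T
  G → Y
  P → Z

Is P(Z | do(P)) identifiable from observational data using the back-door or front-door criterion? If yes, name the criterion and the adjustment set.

desc(P)\{P}={Z}; candidates ⊆ {B,G,T,Y}.
∅: P⊥Z given ∅ in G with P→· removed — back-door holds.
P(Z|do(P)) = P(Z|P) — no adjustment needed.

P(Z|do(P)): backdoor, adjust for ∅.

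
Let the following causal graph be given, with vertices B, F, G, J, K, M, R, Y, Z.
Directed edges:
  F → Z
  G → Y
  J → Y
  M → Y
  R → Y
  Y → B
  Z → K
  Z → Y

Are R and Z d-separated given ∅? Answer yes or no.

Yes — R ⊥ Z | ∅.

Bayes-Ball from R | ∅ reaches {B,Y}.
Z ∉ reach(R|∅) ⇒ R ⊥ Z | ∅.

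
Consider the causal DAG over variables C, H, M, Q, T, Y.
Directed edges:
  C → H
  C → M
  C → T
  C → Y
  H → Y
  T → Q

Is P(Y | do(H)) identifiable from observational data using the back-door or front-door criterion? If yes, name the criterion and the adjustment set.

P(Y|do(H)): backdoor, adjust for {C}.

desc(H)\{H}={Y}; candidates ⊆ {C,M,Q,T}.
size 0: {}; under {} H still reaches {C,M,Q,T,Y} ∋ Y.
{C}: H⊥Y given {C} in G with H→· removed — back-door holds.
P(Y|do(H)) = Σ_{C} P(Y|H,C)·P(C).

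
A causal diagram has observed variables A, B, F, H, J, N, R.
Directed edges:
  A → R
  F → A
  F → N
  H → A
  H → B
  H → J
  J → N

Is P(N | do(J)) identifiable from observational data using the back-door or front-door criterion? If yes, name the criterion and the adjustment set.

desc(J)\{J}={N}; candidates ⊆ {A,B,F,H,R}.
∅: J⊥N given ∅ in G with J→· removed — back-door holds.
P(N|do(J)) = P(N|J) — no adjustment needed.

P(N|do(J)): backdoor, adjust for ∅.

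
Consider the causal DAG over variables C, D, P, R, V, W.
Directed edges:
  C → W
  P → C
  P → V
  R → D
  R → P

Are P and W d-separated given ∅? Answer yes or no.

No — P and W are d-connected given ∅.

Bayes-Ball from P | ∅ reaches {C,D,R,V,W}.
W ∈ reach(P|∅) ⇒ P ⊥̸ W | ∅.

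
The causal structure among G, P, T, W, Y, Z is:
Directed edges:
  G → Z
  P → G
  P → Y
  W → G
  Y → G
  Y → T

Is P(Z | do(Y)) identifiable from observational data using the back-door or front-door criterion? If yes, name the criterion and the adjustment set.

desc(Y)\{Y}={G,T,Z}; candidates ⊆ {P,W}.
size 0: {}; under {} Y still reaches {G,P,Z} ∋ Z.
{P}: Y⊥Z given {P} in G with Y→· removed — back-door holds.
P(Z|do(Y)) = Σ_{P} P(Z|Y,P)·P(P).

P(Z|do(Y)): backdoor, adjust for {P}.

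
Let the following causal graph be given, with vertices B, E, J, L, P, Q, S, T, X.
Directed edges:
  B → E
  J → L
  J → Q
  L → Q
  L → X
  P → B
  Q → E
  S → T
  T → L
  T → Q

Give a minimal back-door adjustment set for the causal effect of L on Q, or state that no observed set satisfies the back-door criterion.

L→Q: minimal back-door set {J, T}.

desc(L)\{L}={E,Q,X}; candidates ⊆ {B,J,P,S,T}.
size 0: {}; under {} L still reaches {E,J,Q,S,T} ∋ Q.
size 1: {B}, {J}, {P} …(+2); under {B} L still reaches {E,J,Q,S,T} ∋ Q.
{J,T}: L⊥Q given {J,T} in G with L→· removed — back-door holds.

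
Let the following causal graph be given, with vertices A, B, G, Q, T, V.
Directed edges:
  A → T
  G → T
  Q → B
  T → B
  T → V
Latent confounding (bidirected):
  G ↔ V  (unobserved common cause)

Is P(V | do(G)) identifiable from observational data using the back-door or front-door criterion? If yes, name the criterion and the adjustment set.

desc(G)\{G}={B,T,V}; candidates ⊆ {A,Q}.
G↔V: latent back-door arc(s) into G.
size 0: {}; under {} G still reaches {V} ∋ V.
size 1: {A}, {Q}; under {A} G still reaches {V} ∋ V.
size 2: {A,Q}; under {A,Q} G still reaches {V} ∋ V.
G↔V cannot be blocked by any observed set — no back-door set.
{T}: (i) intercepts every directed G→V path; (ii) no back-door G→{T}; (iii) {G} blocks every back-door {T}→V. Front-door holds.
P(V|do(G)) = Σ_{T} P(T|G) Σ_{G'} P(V|T,G')P(G').

P(V|do(G)): frontdoor, adjust for {T}.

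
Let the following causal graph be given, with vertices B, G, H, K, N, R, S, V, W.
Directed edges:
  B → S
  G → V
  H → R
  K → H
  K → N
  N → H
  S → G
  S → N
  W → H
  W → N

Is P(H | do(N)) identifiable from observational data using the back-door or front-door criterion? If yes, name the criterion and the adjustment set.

desc(N)\{N}={H,R}; candidates ⊆ {B,G,K,S,V,W}.
size 0: {}; under {} N still reaches {B,G,H,K,R,S,V,W} ∋ H.
size 1: {B}, {G}, {K} …(+3); under {B} N still reaches {G,H,K,R,S,V,W} ∋ H.
{K,W}: N⊥H given {K,W} in G with N→· removed — back-door holds.
P(H|do(N)) = Σ_{K,W} P(H|N,K,W)·P(K,W).

P(H|do(N)): backdoor, adjust for {K, W}.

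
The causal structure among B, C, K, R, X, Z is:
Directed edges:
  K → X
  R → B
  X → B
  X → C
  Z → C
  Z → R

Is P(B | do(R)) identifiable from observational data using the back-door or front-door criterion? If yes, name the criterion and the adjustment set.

P(B|do(R)): backdoor, adjust for ∅.

desc(R)\{R}={B}; candidates ⊆ {C,K,X,Z}.
∅: R⊥B given ∅ in G with R→· removed — back-door holds.
P(B|do(R)) = P(B|R) — no adjustment needed.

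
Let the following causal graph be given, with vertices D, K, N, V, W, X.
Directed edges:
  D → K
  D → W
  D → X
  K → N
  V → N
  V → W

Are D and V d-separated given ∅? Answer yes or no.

Bayes-Ball from D | ∅ reaches {K,N,W,X}.
V ∉ reach(D|∅) ⇒ D ⊥ V | ∅.

Yes — D ⊥ V | ∅.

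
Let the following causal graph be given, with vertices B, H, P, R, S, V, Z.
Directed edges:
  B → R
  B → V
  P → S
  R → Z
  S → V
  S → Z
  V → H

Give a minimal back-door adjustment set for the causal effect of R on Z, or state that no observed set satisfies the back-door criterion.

R→Z: minimal back-door set ∅.

desc(R)\{R}={Z}; candidates ⊆ {B,H,P,S,V}.
∅: R⊥Z given ∅ in G with R→· removed — back-door holds.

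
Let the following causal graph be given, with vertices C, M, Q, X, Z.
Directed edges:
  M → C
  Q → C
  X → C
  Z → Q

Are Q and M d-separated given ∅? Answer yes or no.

Yes — Q ⊥ M | ∅.

Bayes-Ball from Q | ∅ reaches {C,Z}.
M ∉ reach(Q|∅) ⇒ Q ⊥ M | ∅.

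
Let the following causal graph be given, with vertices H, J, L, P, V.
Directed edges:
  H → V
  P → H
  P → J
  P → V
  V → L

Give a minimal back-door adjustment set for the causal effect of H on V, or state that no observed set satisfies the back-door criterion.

desc(H)\{H}={L,V}; candidates ⊆ {J,P}.
size 0: {}; under {} H still reaches {J,L,P,V} ∋ V.
{P}: H⊥V given {P} in G with H→· removed — back-door holds.

H→V: minimal back-door set {P}.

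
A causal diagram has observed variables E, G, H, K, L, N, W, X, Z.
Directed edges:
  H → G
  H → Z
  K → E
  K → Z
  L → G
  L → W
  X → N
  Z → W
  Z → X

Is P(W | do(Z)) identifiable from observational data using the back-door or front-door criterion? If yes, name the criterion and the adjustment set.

P(W|do(Z)): backdoor, adjust for ∅.

desc(Z)\{Z}={N,W,X}; candidates ⊆ {E,G,H,K,L}.
∅: Z⊥W given ∅ in G with Z→· removed — back-door holds.
P(W|do(Z)) = P(W|Z) — no adjustment needed.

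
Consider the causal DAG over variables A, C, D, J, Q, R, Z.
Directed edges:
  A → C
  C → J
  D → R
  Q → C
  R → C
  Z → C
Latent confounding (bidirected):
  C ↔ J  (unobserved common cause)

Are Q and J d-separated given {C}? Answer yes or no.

No — Q and J are d-connected given {C}.

Bayes-Ball from Q | {C} reaches {A,D,J,R,Z}.
J ∈ reach(Q|{C}) ⇒ Q ⊥̸ J | {C}.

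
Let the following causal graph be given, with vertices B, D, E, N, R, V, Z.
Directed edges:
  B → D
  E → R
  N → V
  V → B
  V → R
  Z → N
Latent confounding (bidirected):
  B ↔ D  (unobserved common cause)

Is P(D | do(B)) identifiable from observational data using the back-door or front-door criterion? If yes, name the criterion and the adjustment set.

P(D|do(B)): not identifiable (no BD/FD set).

desc(B)\{B}={D}; candidates ⊆ {E,N,R,V,Z}.
B↔D: latent back-door arc(s) into B.
size 0: {}; under {} B still reaches {D,N,R,V,Z} ∋ D.
size 1: {E}, {N}, {R} …(+2); under {E} B still reaches {D,N,R,V,Z} ∋ D.
size 2: {E,N}, {E,R}, {E,V} …(+7); under {E,N} B still reaches {D,R,V} ∋ D.
B↔D cannot be blocked by any observed set — no back-door set.
No mediator lies on a directed B→…→D path.
Neither criterion identifies P(D|do(B)) in this graph.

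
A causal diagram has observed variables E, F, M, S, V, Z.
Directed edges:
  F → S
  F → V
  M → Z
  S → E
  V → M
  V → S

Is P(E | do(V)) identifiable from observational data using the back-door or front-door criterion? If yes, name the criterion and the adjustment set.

P(E|do(V)): backdoor, adjust for {F}.

desc(V)\{V}={E,M,S,Z}; candidates ⊆ {F}.
size 0: {}; under {} V still reaches {E,F,S} ∋ E.
{F}: V⊥E given {F} in G with V→· removed — back-door holds.
P(E|do(V)) = Σ_{F} P(E|V,F)·P(F).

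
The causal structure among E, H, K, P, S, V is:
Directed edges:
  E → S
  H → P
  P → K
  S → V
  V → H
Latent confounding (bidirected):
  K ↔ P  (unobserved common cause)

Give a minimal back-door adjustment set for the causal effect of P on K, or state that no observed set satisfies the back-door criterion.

desc(P)\{P}={K}; candidates ⊆ {E,H,S,V}.
P↔K: latent back-door arc(s) into P.
size 0: {}; under {} P still reaches {E,H,K,S,V} ∋ K.
size 1: {E}, {H}, {S} …(+1); under {E} P still reaches {H,K,S,V} ∋ K.
size 2: {E,H}, {E,S}, {E,V} …(+3); under {E,H} P still reaches {K} ∋ K.
P↔K cannot be blocked by any observed set — no back-door set.

P→K: no observed back-door set.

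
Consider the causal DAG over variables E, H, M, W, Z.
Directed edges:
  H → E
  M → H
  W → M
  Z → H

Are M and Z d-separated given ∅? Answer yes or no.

Yes — M ⊥ Z | ∅.

Bayes-Ball from M | ∅ reaches {E,H,W}.
Z ∉ reach(M|∅) ⇒ M ⊥ Z | ∅.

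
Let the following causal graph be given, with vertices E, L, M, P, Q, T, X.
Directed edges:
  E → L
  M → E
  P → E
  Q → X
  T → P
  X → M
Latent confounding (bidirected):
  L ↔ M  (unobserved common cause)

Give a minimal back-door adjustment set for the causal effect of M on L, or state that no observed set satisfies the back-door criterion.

M→L: no observed back-door set.

desc(M)\{M}={E,L}; candidates ⊆ {P,Q,T,X}.
M↔L: latent back-door arc(s) into M.
size 0: {}; under {} M still reaches {L,Q,X} ∋ L.
size 1: {P}, {Q}, {T} …(+1); under {P} M still reaches {L,Q,X} ∋ L.
size 2: {P,Q}, {P,T}, {P,X} …(+3); under {P,Q} M still reaches {L,X} ∋ L.
M↔L cannot be blocked by any observed set — no back-door set.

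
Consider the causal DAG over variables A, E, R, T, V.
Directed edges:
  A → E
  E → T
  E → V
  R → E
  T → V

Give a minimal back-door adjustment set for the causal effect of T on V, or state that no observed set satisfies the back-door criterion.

desc(T)\{T}={V}; candidates ⊆ {A,E,R}.
size 0: {}; under {} T still reaches {A,E,R,V} ∋ V.
{E}: T⊥V given {E} in G with T→· removed — back-door holds.

T→V: minimal back-door set {E}.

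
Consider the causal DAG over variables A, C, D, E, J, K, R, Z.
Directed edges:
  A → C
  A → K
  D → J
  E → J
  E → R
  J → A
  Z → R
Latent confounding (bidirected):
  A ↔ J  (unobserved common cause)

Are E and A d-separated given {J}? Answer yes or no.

No — E and A are d-connected given {J}.

Bayes-Ball from E | {J} reaches {A,C,D,K,R}.
A ∈ reach(E|{J}) ⇒ E ⊥̸ A | {J}.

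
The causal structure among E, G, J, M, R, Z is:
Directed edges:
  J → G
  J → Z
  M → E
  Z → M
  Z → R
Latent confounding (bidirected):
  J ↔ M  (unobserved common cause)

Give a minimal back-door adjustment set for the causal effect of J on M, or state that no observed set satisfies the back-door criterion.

J→M: no observed back-door set.

desc(J)\{J}={E,G,M,R,Z}; candidates ⊆ {—}.
J↔M: latent back-door arc(s) into J.
size 0: {}; under {} J still reaches {E,M} ∋ M.
J↔M cannot be blocked by any observed set — no back-door set.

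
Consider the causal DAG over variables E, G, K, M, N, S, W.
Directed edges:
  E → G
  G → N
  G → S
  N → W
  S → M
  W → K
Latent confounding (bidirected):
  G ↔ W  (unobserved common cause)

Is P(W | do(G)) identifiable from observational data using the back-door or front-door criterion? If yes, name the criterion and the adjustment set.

P(W|do(G)): frontdoor, adjust for {N}.

desc(G)\{G}={K,M,N,S,W}; candidates ⊆ {E}.
G↔W: latent back-door arc(s) into G.
size 0: {}; under {} G still reaches {E,K,W} ∋ W.
size 1: {E}; under {E} G still reaches {K,W} ∋ W.
G↔W cannot be blocked by any observed set — no back-door set.
{N}: (i) intercepts every directed G→W path; (ii) no back-door G→{N}; (iii) {G} blocks every back-door {N}→W. Front-door holds.
P(W|do(G)) = Σ_{N} P(N|G) Σ_{G'} P(W|N,G')P(G').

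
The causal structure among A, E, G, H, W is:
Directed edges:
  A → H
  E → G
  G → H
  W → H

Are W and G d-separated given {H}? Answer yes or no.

Bayes-Ball from W | {H} reaches {A,E,G}.
G ∈ reach(W|{H}) ⇒ W ⊥̸ G | {H}.

No — W and G are d-connected given {H}.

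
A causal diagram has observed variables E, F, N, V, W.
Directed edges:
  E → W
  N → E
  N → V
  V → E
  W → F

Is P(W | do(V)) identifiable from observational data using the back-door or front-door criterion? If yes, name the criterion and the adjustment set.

P(W|do(V)): backdoor, adjust for {N}.

desc(V)\{V}={E,F,W}; candidates ⊆ {N}.
size 0: {}; under {} V still reaches {E,F,N,W} ∋ W.
{N}: V⊥W given {N} in G with V→· removed — back-door holds.
P(W|do(V)) = Σ_{N} P(W|V,N)·P(N).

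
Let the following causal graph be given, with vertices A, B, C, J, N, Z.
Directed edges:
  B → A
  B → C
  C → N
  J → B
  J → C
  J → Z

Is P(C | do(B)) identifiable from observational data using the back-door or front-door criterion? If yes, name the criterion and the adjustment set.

desc(B)\{B}={A,C,N}; candidates ⊆ {J,Z}.
size 0: {}; under {} B still reaches {C,J,N,Z} ∋ C.
{J}: B⊥C given {J} in G with B→· removed — back-door holds.
P(C|do(B)) = Σ_{J} P(C|B,J)·P(J).

P(C|do(B)): backdoor, adjust for {J}.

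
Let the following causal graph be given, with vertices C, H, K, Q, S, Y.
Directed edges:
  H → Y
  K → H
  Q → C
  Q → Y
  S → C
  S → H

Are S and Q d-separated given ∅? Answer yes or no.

Bayes-Ball from S | ∅ reaches {C,H,Y}.
Q ∉ reach(S|∅) ⇒ S ⊥ Q | ∅.

Yes — S ⊥ Q | ∅.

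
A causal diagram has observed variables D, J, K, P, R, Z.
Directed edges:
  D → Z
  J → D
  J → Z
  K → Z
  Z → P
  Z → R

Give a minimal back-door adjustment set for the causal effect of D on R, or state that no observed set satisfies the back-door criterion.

desc(D)\{D}={P,R,Z}; candidates ⊆ {J,K}.
size 0: {}; under {} D still reaches {J,P,R,Z} ∋ R.
{J}: D⊥R given {J} in G with D→· removed — back-door holds.

D→R: minimal back-door set {J}.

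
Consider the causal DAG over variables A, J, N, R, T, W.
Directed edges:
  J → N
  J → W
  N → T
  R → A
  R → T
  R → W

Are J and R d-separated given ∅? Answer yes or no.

Yes — J ⊥ R | ∅.

Bayes-Ball from J | ∅ reaches {N,T,W}.
R ∉ reach(J|∅) ⇒ J ⊥ R | ∅.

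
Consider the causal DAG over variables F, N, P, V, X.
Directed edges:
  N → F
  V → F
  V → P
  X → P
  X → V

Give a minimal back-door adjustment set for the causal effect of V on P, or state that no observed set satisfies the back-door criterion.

V→P: minimal back-door set {X}.

desc(V)\{V}={F,P}; candidates ⊆ {N,X}.
size 0: {}; under {} V still reaches {P,X} ∋ P.
{X}: V⊥P given {X} in G with V→· removed — back-door holds.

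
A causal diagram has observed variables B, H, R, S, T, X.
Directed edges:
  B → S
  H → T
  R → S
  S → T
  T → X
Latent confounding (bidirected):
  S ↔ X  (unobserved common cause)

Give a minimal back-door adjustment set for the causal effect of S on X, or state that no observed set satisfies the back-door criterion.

S→X: no observed back-door set.

desc(S)\{S}={T,X}; candidates ⊆ {B,H,R}.
S↔X: latent back-door arc(s) into S.
size 0: {}; under {} S still reaches {B,R,X} ∋ X.
size 1: {B}, {H}, {R}; under {B} S still reaches {R,X} ∋ X.
size 2: {B,H}, {B,R}, {H,R}; under {B,H} S still reaches {R,X} ∋ X.
S↔X cannot be blocked by any observed set — no back-door set.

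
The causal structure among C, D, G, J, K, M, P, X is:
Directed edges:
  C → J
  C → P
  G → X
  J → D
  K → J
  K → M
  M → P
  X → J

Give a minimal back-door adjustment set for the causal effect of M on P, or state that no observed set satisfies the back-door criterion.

M→P: minimal back-door set ∅.

desc(M)\{M}={P}; candidates ⊆ {C,D,G,J,K,X}.
∅: M⊥P given ∅ in G with M→· removed — back-door holds.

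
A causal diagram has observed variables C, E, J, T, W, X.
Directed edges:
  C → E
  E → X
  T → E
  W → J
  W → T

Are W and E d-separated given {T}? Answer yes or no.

Bayes-Ball from W | {T} reaches {J}.
E ∉ reach(W|{T}) ⇒ W ⊥ E | {T}.

Yes — W ⊥ E | {T}.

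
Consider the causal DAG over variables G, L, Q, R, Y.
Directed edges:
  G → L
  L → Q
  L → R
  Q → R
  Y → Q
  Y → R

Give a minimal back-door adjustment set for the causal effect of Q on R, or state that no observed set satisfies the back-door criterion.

desc(Q)\{Q}={R}; candidates ⊆ {G,L,Y}.
size 0: {}; under {} Q still reaches {G,L,R,Y} ∋ R.
size 1: {G}, {L}, {Y}; under {G} Q still reaches {L,R,Y} ∋ R.
{L,Y}: Q⊥R given {L,Y} in G with Q→· removed — back-door holds.

Q→R: minimal back-door set {L, Y}.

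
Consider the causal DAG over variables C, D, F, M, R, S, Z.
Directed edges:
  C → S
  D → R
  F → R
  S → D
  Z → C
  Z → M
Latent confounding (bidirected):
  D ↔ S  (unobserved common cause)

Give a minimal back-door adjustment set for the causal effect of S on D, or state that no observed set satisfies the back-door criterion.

S→D: no observed back-door set.

desc(S)\{S}={D,R}; candidates ⊆ {C,F,M,Z}.
S↔D: latent back-door arc(s) into S.
size 0: {}; under {} S still reaches {C,D,M,R,Z} ∋ D.
size 1: {C}, {F}, {M} …(+1); under {C} S still reaches {D,R} ∋ D.
size 2: {C,F}, {C,M}, {C,Z} …(+3); under {C,F} S still reaches {D,R} ∋ D.
S↔D cannot be blocked by any observed set — no back-door set.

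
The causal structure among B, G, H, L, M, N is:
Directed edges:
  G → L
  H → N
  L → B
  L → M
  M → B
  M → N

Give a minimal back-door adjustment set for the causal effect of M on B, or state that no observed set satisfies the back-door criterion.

desc(M)\{M}={B,N}; candidates ⊆ {G,H,L}.
size 0: {}; under {} M still reaches {B,G,L} ∋ B.
{L}: M⊥B given {L} in G with M→· removed — back-door holds.

M→B: minimal back-door set {L}.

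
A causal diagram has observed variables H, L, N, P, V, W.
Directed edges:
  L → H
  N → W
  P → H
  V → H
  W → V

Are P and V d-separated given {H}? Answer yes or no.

Bayes-Ball from P | {H} reaches {L,N,V,W}.
V ∈ reach(P|{H}) ⇒ P ⊥̸ V | {H}.

No — P and V are d-connected given {H}.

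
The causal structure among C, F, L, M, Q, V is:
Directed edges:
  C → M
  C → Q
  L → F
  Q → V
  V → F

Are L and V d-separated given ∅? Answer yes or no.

Yes — L ⊥ V | ∅.

Bayes-Ball from L | ∅ reaches {F}.
V ∉ reach(L|∅) ⇒ L ⊥ V | ∅.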